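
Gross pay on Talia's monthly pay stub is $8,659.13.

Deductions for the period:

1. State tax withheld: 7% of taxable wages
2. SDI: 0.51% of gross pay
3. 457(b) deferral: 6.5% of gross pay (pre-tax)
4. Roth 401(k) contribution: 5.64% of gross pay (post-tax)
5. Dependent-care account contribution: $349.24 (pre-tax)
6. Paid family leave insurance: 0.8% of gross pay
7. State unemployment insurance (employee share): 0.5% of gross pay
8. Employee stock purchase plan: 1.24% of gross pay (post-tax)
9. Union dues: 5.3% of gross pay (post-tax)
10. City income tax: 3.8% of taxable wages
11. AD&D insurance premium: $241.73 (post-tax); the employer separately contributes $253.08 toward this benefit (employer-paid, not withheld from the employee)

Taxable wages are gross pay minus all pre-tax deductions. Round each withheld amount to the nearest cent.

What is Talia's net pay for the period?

457(b) deferral: $8,659.13 × 0.065 = $562.84
Dependent-care account contribution: $349.24
Pre-tax total = $562.84 + $349.24 = $912.08
Taxable wages = $8,659.13 − $912.08 = $7,747.05
City income tax: $7,747.05 × 0.038 = $294.39
State tax withheld: $7,747.05 × 0.07 = $542.29
SDI: $8,659.13 × 0.0051 = $44.16
State unemployment insurance (employee share): $8,659.13 × 0.005 = $43.30
Paid family leave insurance: $8,659.13 × 0.008 = $69.27
Roth 401(k) contribution: $8,659.13 × 0.0564 = $488.37
Employee stock purchase plan: $8,659.13 × 0.0124 = $107.37
Union dues: $8,659.13 × 0.053 = $458.93
AD&D insurance premium: $241.73
(Employer's $253.08 toward AD&D insurance premium is not withheld from the employee.)
Total deductions = $562.84 + $349.24 + $294.39 + $542.29 + $44.16 + $43.30 + $69.27 + $488.37 + $107.37 + $458.93 + $241.73 = $3,201.89
Net pay = $8,659.13 − $3,201.89 = $5,457.24

$5,457.24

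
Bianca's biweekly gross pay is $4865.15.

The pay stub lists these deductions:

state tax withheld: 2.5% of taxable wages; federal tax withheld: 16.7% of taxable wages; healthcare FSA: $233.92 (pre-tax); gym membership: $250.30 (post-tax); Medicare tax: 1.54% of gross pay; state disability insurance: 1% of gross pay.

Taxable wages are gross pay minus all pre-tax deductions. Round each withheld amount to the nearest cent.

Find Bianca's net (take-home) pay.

$3368.16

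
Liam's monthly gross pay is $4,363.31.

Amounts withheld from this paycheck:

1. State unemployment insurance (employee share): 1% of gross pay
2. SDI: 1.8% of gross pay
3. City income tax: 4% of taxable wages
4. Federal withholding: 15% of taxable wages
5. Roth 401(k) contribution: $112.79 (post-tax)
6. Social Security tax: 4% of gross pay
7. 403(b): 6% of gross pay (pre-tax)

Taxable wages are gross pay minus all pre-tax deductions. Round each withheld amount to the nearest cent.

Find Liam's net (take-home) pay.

$2,912.73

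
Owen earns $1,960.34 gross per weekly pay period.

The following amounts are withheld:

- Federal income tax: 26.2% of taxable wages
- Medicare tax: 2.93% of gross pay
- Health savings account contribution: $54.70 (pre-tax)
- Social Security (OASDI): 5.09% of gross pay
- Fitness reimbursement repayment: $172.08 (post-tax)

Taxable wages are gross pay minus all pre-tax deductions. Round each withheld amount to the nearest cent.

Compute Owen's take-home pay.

$1,077.06

Health savings account contribution: $54.70
Taxable wages = $1,960.34 − $54.70 = $1,905.64
Federal income tax: $1,905.64 × 0.262 = $499.28
Medicare tax: $1,960.34 × 0.0293 = $57.44
Social Security (OASDI): $1,960.34 × 0.0509 = $99.78
Fitness reimbursement repayment: $172.08
Total deductions = $54.70 + $499.28 + $57.44 + $99.78 + $172.08 = $883.28
Net pay = $1,960.34 − $883.28 = $1,077.06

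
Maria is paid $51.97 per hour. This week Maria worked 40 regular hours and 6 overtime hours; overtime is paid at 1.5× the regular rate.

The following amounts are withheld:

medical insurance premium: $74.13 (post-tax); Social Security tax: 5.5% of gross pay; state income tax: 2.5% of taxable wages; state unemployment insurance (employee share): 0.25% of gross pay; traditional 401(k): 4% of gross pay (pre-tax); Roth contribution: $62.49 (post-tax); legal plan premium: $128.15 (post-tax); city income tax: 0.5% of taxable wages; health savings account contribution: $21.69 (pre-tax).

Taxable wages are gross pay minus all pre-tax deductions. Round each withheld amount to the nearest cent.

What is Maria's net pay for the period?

$1,939.10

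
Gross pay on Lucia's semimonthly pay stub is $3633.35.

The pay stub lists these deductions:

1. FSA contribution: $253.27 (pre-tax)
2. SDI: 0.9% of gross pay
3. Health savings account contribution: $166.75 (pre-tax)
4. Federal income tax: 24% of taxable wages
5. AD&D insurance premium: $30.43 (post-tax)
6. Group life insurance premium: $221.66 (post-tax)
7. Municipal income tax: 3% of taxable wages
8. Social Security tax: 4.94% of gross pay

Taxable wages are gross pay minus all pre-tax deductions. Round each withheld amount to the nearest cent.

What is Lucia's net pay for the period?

$1881.45

FSA contribution: $253.27
Health savings account contribution: $166.75
Pre-tax total = $253.27 + $166.75 = $420.02
Taxable wages = $3633.35 − $420.02 = $3213.33
Municipal income tax: $3213.33 × 0.03 = $96.40
Federal income tax: $3213.33 × 0.24 = $771.20
Social Security tax: $3633.35 × 0.0494 = $179.49
SDI: $3633.35 × 0.009 = $32.70
Group life insurance premium: $221.66
AD&D insurance premium: $30.43
Total deductions = $253.27 + $166.75 + $96.40 + $771.20 + $179.49 + $32.70 + $221.66 + $30.43 = $1751.90
Net pay = $3633.35 − $1751.90 = $1881.45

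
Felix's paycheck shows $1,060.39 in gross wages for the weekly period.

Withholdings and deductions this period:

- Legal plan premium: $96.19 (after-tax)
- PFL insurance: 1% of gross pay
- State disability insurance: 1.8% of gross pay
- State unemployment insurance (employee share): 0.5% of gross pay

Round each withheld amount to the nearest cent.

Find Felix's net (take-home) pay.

$929.21

PFL insurance: $1,060.39 × 0.01 = $10.60
State disability insurance: $1,060.39 × 0.018 = $19.09
State unemployment insurance (employee share): $1,060.39 × 0.005 = $5.30
Legal plan premium: $96.19
Total deductions = $10.60 + $19.09 + $5.30 + $96.19 = $131.18
Net pay = $1,060.39 − $131.18 = $929.21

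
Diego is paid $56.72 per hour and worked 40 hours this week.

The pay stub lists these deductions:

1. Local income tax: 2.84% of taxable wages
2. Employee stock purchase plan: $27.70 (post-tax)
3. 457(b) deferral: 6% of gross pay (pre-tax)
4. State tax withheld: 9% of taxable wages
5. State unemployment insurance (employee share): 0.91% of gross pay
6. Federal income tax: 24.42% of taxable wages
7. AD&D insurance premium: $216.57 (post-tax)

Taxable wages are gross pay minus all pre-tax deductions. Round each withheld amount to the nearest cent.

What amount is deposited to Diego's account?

$1094.44

Gross pay: 40 × $56.72 = $2268.80
457(b) deferral: $2268.80 × 0.06 = $136.13
Taxable wages = $2268.80 − $136.13 = $2132.67
State tax withheld: $2132.67 × 0.09 = $191.94
Local income tax: $2132.67 × 0.0284 = $60.57
Federal income tax: $2132.67 × 0.2442 = $520.80
State unemployment insurance (employee share): $2268.80 × 0.0091 = $20.65
AD&D insurance premium: $216.57
Employee stock purchase plan: $27.70
Total deductions = $136.13 + $191.94 + $60.57 + $520.80 + $20.65 + $216.57 + $27.70 = $1174.36
Net pay = $2268.80 − $1174.36 = $1094.44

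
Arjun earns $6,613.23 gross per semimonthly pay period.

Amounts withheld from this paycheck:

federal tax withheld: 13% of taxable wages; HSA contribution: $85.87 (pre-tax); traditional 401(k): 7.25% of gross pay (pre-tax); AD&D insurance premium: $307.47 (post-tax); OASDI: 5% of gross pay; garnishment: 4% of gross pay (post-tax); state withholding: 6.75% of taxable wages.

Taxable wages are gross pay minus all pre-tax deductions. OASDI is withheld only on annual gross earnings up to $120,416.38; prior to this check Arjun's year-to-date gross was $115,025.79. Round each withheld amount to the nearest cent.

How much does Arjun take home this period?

$4,011.91

Traditional 401(k): $6,613.23 × 0.0725 = $479.46
HSA contribution: $85.87
Pre-tax total = $479.46 + $85.87 = $565.33
Taxable wages = $6,613.23 − $565.33 = $6,047.90
State withholding: $6,047.90 × 0.0675 = $408.23
Federal tax withheld: $6,047.90 × 0.13 = $786.23
OASDI: only $120,416.38 − $115,025.79 = $5,390.59 of this check is subject → $5,390.59 × 0.05 = $269.53
AD&D insurance premium: $307.47
Garnishment: $6,613.23 × 0.04 = $264.53
Total deductions = $479.46 + $85.87 + $408.23 + $786.23 + $269.53 + $307.47 + $264.53 = $2,601.32
Net pay = $6,613.23 − $2,601.32 = $4,011.91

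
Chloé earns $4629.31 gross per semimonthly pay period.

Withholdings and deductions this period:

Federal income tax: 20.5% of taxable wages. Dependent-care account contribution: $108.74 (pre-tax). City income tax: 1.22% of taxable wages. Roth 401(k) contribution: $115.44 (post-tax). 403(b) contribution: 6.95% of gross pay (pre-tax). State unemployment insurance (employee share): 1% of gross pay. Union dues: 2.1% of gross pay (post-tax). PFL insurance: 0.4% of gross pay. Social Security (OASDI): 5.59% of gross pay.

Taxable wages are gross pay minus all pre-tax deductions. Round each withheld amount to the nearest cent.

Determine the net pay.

$2750.59

403(b) contribution: $4629.31 × 0.0695 = $321.74
Dependent-care account contribution: $108.74
Pre-tax total = $321.74 + $108.74 = $430.48
Taxable wages = $4629.31 − $430.48 = $4198.83
Federal income tax: $4198.83 × 0.205 = $860.76
City income tax: $4198.83 × 0.0122 = $51.23
PFL insurance: $4629.31 × 0.004 = $18.52
Social Security (OASDI): $4629.31 × 0.0559 = $258.78
State unemployment insurance (employee share): $4629.31 × 0.01 = $46.29
Union dues: $4629.31 × 0.021 = $97.22
Roth 401(k) contribution: $115.44
Total deductions = $321.74 + $108.74 + $860.76 + $51.23 + $18.52 + $258.78 + $46.29 + $97.22 + $115.44 = $1878.72
Net pay = $4629.31 − $1878.72 = $2750.59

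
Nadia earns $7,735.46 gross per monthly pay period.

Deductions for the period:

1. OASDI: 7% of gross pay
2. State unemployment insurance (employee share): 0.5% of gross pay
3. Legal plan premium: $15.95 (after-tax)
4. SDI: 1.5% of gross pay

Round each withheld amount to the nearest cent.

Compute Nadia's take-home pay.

$7,023.32

SDI: $7,735.46 × 0.015 = $116.03
OASDI: $7,735.46 × 0.07 = $541.48
State unemployment insurance (employee share): $7,735.46 × 0.005 = $38.68
Legal plan premium: $15.95
Total deductions = $116.03 + $541.48 + $38.68 + $15.95 = $712.14
Net pay = $7,735.46 − $712.14 = $7,023.32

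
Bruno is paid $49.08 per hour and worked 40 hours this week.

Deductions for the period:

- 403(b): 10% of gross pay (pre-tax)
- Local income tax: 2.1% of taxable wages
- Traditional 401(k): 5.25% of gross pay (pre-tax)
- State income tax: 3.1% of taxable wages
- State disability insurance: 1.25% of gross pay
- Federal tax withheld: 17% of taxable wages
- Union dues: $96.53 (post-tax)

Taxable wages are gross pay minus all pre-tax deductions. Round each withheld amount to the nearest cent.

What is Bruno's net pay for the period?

Gross pay: 40 × $49.08 = $1,963.20
Traditional 401(k): $1,963.20 × 0.0525 = $103.07
403(b): $1,963.20 × 0.1 = $196.32
Pre-tax total = $103.07 + $196.32 = $299.39
Taxable wages = $1,963.20 − $299.39 = $1,663.81
Local income tax: $1,663.81 × 0.021 = $34.94
Federal tax withheld: $1,663.81 × 0.17 = $282.85
State income tax: $1,663.81 × 0.031 = $51.58
State disability insurance: $1,963.20 × 0.0125 = $24.54
Union dues: $96.53
Total deductions = $103.07 + $196.32 + $34.94 + $282.85 + $51.58 + $24.54 + $96.53 = $789.83
Net pay = $1,963.20 − $789.83 = $1,173.37

$1,173.37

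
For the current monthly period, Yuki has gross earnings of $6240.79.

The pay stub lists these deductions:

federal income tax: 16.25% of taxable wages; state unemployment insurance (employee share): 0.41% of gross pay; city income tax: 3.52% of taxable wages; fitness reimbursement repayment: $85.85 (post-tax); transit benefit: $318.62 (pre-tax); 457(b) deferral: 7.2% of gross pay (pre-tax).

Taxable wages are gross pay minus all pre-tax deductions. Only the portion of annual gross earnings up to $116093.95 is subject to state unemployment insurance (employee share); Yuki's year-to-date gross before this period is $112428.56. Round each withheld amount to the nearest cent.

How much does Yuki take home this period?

$4289.98

Transit benefit: $318.62
457(b) deferral: $6240.79 × 0.072 = $449.34
Pre-tax total = $318.62 + $449.34 = $767.96
Taxable wages = $6240.79 − $767.96 = $5472.83
City income tax: $5472.83 × 0.0352 = $192.64
Federal income tax: $5472.83 × 0.1625 = $889.33
State unemployment insurance (employee share): only $116093.95 − $112428.56 = $3665.39 of this check is subject → $3665.39 × 0.0041 = $15.03
Fitness reimbursement repayment: $85.85
Total deductions = $318.62 + $449.34 + $192.64 + $889.33 + $15.03 + $85.85 = $1950.81
Net pay = $6240.79 − $1950.81 = $4289.98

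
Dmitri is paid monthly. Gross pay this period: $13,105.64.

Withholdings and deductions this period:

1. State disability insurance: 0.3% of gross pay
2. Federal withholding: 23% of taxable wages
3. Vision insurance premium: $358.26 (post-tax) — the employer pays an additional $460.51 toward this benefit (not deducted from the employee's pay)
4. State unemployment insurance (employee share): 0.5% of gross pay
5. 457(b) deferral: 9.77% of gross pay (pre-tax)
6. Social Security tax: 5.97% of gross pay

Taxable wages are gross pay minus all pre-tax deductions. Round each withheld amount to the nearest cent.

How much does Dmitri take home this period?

457(b) deferral: $13,105.64 × 0.0977 = $1,280.42
Taxable wages = $13,105.64 − $1,280.42 = $11,825.22
Federal withholding: $11,825.22 × 0.23 = $2,719.80
Social Security tax: $13,105.64 × 0.0597 = $782.41
State unemployment insurance (employee share): $13,105.64 × 0.005 = $65.53
State disability insurance: $13,105.64 × 0.003 = $39.32
Vision insurance premium: $358.26
(Employer's $460.51 toward vision insurance premium is not withheld from the employee.)
Total deductions = $1,280.42 + $2,719.80 + $782.41 + $65.53 + $39.32 + $358.26 = $5,245.74
Net pay = $13,105.64 − $5,245.74 = $7,859.90

$7,859.90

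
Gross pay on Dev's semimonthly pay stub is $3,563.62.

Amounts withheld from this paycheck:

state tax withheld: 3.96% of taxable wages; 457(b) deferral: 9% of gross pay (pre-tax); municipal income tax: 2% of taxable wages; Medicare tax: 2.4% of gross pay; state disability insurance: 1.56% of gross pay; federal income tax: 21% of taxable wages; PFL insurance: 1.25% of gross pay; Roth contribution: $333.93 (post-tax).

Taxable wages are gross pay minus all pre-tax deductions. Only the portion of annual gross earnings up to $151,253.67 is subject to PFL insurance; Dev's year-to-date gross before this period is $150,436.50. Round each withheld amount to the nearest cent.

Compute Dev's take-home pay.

457(b) deferral: $3,563.62 × 0.09 = $320.73
Taxable wages = $3,563.62 − $320.73 = $3,242.89
Federal income tax: $3,242.89 × 0.21 = $681.01
State tax withheld: $3,242.89 × 0.0396 = $128.42
Municipal income tax: $3,242.89 × 0.02 = $64.86
Medicare tax: $3,563.62 × 0.024 = $85.53
State disability insurance: $3,563.62 × 0.0156 = $55.59
PFL insurance: only $151,253.67 − $150,436.50 = $817.17 of this check is subject → $817.17 × 0.0125 = $10.21
Roth contribution: $333.93
Total deductions = $320.73 + $681.01 + $128.42 + $64.86 + $85.53 + $55.59 + $10.21 + $333.93 = $1,680.28
Net pay = $3,563.62 − $1,680.28 = $1,883.34

$1,883.34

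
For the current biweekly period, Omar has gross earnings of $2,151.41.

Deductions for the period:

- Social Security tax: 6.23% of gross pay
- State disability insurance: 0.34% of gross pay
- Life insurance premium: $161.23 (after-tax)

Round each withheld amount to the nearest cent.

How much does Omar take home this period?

$1,848.84

State disability insurance: $2,151.41 × 0.0034 = $7.31
Social Security tax: $2,151.41 × 0.0623 = $134.03
Life insurance premium: $161.23
Total deductions = $7.31 + $134.03 + $161.23 = $302.57
Net pay = $2,151.41 − $302.57 = $1,848.84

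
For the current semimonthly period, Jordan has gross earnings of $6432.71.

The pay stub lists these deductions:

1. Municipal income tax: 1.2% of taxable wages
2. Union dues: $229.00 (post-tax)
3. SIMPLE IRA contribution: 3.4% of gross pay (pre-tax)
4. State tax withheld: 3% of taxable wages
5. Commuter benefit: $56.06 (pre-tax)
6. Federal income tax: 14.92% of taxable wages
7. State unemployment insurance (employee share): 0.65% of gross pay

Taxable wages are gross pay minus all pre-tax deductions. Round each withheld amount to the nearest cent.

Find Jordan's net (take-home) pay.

SIMPLE IRA contribution: $6432.71 × 0.034 = $218.71
Commuter benefit: $56.06
Pre-tax total = $218.71 + $56.06 = $274.77
Taxable wages = $6432.71 − $274.77 = $6157.94
State tax withheld: $6157.94 × 0.03 = $184.74
Federal income tax: $6157.94 × 0.1492 = $918.76
Municipal income tax: $6157.94 × 0.012 = $73.90
State unemployment insurance (employee share): $6432.71 × 0.0065 = $41.81
Union dues: $229.00
Total deductions = $218.71 + $56.06 + $184.74 + $918.76 + $73.90 + $41.81 + $229.00 = $1722.98
Net pay = $6432.71 − $1722.98 = $4709.73

$4709.73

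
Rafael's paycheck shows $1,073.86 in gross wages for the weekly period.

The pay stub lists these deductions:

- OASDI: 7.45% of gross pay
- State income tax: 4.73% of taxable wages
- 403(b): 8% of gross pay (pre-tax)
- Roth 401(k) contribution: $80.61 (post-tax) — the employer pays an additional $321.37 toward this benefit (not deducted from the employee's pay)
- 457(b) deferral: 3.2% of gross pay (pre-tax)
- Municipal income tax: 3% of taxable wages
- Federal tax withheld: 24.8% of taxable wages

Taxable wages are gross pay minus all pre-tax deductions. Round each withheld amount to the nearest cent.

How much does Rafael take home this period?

$482.78

403(b): $1,073.86 × 0.08 = $85.91
457(b) deferral: $1,073.86 × 0.032 = $34.36
Pre-tax total = $85.91 + $34.36 = $120.27
Taxable wages = $1,073.86 − $120.27 = $953.59
Federal tax withheld: $953.59 × 0.248 = $236.49
State income tax: $953.59 × 0.0473 = $45.10
Municipal income tax: $953.59 × 0.03 = $28.61
OASDI: $1,073.86 × 0.0745 = $80.00
Roth 401(k) contribution: $80.61
(Employer's $321.37 toward Roth 401(k) contribution is not withheld from the employee.)
Total deductions = $85.91 + $34.36 + $236.49 + $45.10 + $28.61 + $80.00 + $80.61 = $591.08
Net pay = $1,073.86 − $591.08 = $482.78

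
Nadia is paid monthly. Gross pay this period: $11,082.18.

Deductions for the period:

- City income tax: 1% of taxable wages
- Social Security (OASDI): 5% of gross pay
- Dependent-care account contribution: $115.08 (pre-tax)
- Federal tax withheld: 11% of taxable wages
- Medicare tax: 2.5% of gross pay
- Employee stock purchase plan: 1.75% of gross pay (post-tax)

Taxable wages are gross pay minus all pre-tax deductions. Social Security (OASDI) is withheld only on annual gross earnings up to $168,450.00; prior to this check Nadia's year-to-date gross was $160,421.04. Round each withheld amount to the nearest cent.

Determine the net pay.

$8,778.61

Dependent-care account contribution: $115.08
Taxable wages = $11,082.18 − $115.08 = $10,967.10
Federal tax withheld: $10,967.10 × 0.11 = $1,206.38
City income tax: $10,967.10 × 0.01 = $109.67
Social Security (OASDI): only $168,450.00 − $160,421.04 = $8,028.96 of this check is subject → $8,028.96 × 0.05 = $401.45
Medicare tax: $11,082.18 × 0.025 = $277.05
Employee stock purchase plan: $11,082.18 × 0.0175 = $193.94
Total deductions = $115.08 + $1,206.38 + $109.67 + $401.45 + $277.05 + $193.94 = $2,303.57
Net pay = $11,082.18 − $2,303.57 = $8,778.61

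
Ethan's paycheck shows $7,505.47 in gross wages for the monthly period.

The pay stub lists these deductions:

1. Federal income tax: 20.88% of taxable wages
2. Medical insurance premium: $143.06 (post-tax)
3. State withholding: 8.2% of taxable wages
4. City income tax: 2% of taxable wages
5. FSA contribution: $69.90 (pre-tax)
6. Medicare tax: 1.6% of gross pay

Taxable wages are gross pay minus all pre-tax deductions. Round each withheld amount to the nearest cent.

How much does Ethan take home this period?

$4,861.44

FSA contribution: $69.90
Taxable wages = $7,505.47 − $69.90 = $7,435.57
State withholding: $7,435.57 × 0.082 = $609.72
City income tax: $7,435.57 × 0.02 = $148.71
Federal income tax: $7,435.57 × 0.2088 = $1,552.55
Medicare tax: $7,505.47 × 0.016 = $120.09
Medical insurance premium: $143.06
Total deductions = $69.90 + $609.72 + $148.71 + $1,552.55 + $120.09 + $143.06 = $2,644.03
Net pay = $7,505.47 − $2,644.03 = $4,861.44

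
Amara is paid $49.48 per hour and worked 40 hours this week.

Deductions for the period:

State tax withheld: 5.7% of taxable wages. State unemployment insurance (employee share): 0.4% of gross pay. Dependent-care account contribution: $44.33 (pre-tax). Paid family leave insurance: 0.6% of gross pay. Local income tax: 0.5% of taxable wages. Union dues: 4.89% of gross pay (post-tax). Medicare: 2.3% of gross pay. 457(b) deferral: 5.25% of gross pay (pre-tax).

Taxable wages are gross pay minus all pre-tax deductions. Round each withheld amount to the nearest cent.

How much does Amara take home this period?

$1,555.35

Gross pay: 40 × $49.48 = $1,979.20
Dependent-care account contribution: $44.33
457(b) deferral: $1,979.20 × 0.0525 = $103.91
Pre-tax total = $44.33 + $103.91 = $148.24
Taxable wages = $1,979.20 − $148.24 = $1,830.96
State tax withheld: $1,830.96 × 0.057 = $104.36
Local income tax: $1,830.96 × 0.005 = $9.15
Medicare: $1,979.20 × 0.023 = $45.52
State unemployment insurance (employee share): $1,979.20 × 0.004 = $7.92
Paid family leave insurance: $1,979.20 × 0.006 = $11.88
Union dues: $1,979.20 × 0.0489 = $96.78
Total deductions = $44.33 + $103.91 + $104.36 + $9.15 + $45.52 + $7.92 + $11.88 + $96.78 = $423.85
Net pay = $1,979.20 − $423.85 = $1,555.35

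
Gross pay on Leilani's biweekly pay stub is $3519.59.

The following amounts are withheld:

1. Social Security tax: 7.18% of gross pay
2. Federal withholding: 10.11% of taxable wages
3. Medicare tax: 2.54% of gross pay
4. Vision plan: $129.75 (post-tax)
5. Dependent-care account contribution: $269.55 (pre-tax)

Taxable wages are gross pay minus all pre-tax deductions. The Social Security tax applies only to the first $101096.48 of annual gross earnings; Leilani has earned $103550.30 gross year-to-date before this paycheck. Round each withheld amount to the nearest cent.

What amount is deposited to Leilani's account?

Dependent-care account contribution: $269.55
Taxable wages = $3519.59 − $269.55 = $3250.04
Federal withholding: $3250.04 × 0.1011 = $328.58
Social Security tax: annual cap $101096.48 already reached (YTD $103550.30), so $0.00
Medicare tax: $3519.59 × 0.0254 = $89.40
Vision plan: $129.75
Total deductions = $269.55 + $328.58 + $0.00 + $89.40 + $129.75 = $817.28
Net pay = $3519.59 − $817.28 = $2702.31

$2702.31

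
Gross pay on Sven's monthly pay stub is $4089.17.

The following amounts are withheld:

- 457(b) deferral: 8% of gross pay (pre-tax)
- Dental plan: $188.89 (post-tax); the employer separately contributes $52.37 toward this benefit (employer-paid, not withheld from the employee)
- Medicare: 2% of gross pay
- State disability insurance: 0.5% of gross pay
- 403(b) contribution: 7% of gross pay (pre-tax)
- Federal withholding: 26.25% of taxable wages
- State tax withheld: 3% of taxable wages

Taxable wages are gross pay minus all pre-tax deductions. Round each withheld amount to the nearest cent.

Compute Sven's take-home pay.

$2168.01

403(b) contribution: $4089.17 × 0.07 = $286.24
457(b) deferral: $4089.17 × 0.08 = $327.13
Pre-tax total = $286.24 + $327.13 = $613.37
Taxable wages = $4089.17 − $613.37 = $3475.80
State tax withheld: $3475.80 × 0.03 = $104.27
Federal withholding: $3475.80 × 0.2625 = $912.40
State disability insurance: $4089.17 × 0.005 = $20.45
Medicare: $4089.17 × 0.02 = $81.78
Dental plan: $188.89
(Employer's $52.37 toward dental plan is not withheld from the employee.)
Total deductions = $286.24 + $327.13 + $104.27 + $912.40 + $20.45 + $81.78 + $188.89 = $1921.16
Net pay = $4089.17 − $1921.16 = $2168.01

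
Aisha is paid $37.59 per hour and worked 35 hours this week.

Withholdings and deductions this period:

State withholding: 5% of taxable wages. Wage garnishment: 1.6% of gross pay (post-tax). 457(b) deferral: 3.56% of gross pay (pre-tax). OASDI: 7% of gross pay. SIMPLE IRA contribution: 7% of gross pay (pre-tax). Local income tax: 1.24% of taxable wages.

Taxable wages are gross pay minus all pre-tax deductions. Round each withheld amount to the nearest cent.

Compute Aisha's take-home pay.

$990.13

Gross pay: 35 × $37.59 = $1,315.65
SIMPLE IRA contribution: $1,315.65 × 0.07 = $92.10
457(b) deferral: $1,315.65 × 0.0356 = $46.84
Pre-tax total = $92.10 + $46.84 = $138.94
Taxable wages = $1,315.65 − $138.94 = $1,176.71
Local income tax: $1,176.71 × 0.0124 = $14.59
State withholding: $1,176.71 × 0.05 = $58.84
OASDI: $1,315.65 × 0.07 = $92.10
Wage garnishment: $1,315.65 × 0.016 = $21.05
Total deductions = $92.10 + $46.84 + $14.59 + $58.84 + $92.10 + $21.05 = $325.52
Net pay = $1,315.65 − $325.52 = $990.13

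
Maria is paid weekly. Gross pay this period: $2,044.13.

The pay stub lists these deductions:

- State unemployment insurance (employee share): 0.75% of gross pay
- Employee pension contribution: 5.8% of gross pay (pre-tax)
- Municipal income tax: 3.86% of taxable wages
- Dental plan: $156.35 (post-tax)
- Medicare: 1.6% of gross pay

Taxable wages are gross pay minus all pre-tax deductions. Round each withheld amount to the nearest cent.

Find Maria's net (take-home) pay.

Employee pension contribution: $2,044.13 × 0.058 = $118.56
Taxable wages = $2,044.13 − $118.56 = $1,925.57
Municipal income tax: $1,925.57 × 0.0386 = $74.33
Medicare: $2,044.13 × 0.016 = $32.71
State unemployment insurance (employee share): $2,044.13 × 0.0075 = $15.33
Dental plan: $156.35
Total deductions = $118.56 + $74.33 + $32.71 + $15.33 + $156.35 = $397.28
Net pay = $2,044.13 − $397.28 = $1,646.85

$1,646.85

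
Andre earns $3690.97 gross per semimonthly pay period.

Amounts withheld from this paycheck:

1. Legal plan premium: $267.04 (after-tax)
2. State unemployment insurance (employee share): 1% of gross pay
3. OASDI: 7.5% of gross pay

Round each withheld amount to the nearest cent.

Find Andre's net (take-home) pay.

OASDI: $3690.97 × 0.075 = $276.82
State unemployment insurance (employee share): $3690.97 × 0.01 = $36.91
Legal plan premium: $267.04
Total deductions = $276.82 + $36.91 + $267.04 = $580.77
Net pay = $3690.97 − $580.77 = $3110.20

$3110.20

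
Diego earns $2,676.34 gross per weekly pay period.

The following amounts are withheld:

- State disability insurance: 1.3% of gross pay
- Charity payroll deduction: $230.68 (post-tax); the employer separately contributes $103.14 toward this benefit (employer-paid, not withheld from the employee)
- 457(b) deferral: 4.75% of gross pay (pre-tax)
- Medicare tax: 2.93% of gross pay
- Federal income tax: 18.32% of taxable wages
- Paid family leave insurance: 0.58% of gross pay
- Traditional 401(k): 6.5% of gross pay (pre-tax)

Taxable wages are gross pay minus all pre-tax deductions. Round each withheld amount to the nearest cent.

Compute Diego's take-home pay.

$1,580.69

Traditional 401(k): $2,676.34 × 0.065 = $173.96
457(b) deferral: $2,676.34 × 0.0475 = $127.13
Pre-tax total = $173.96 + $127.13 = $301.09
Taxable wages = $2,676.34 − $301.09 = $2,375.25
Federal income tax: $2,375.25 × 0.1832 = $435.15
Paid family leave insurance: $2,676.34 × 0.0058 = $15.52
Medicare tax: $2,676.34 × 0.0293 = $78.42
State disability insurance: $2,676.34 × 0.013 = $34.79
Charity payroll deduction: $230.68
(Employer's $103.14 toward charity payroll deduction is not withheld from the employee.)
Total deductions = $173.96 + $127.13 + $435.15 + $15.52 + $78.42 + $34.79 + $230.68 = $1,095.65
Net pay = $2,676.34 − $1,095.65 = $1,580.69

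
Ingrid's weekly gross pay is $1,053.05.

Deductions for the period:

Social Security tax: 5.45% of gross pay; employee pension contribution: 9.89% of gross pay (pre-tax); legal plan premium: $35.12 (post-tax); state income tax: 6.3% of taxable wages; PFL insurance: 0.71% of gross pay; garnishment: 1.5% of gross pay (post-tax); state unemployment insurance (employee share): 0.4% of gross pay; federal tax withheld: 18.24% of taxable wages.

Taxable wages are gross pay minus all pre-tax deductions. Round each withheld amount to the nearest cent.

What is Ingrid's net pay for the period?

$596.04

Employee pension contribution: $1,053.05 × 0.0989 = $104.15
Taxable wages = $1,053.05 − $104.15 = $948.90
State income tax: $948.90 × 0.063 = $59.78
Federal tax withheld: $948.90 × 0.1824 = $173.08
State unemployment insurance (employee share): $1,053.05 × 0.004 = $4.21
PFL insurance: $1,053.05 × 0.0071 = $7.48
Social Security tax: $1,053.05 × 0.0545 = $57.39
Garnishment: $1,053.05 × 0.015 = $15.80
Legal plan premium: $35.12
Total deductions = $104.15 + $59.78 + $173.08 + $4.21 + $7.48 + $57.39 + $15.80 + $35.12 = $457.01
Net pay = $1,053.05 − $457.01 = $596.04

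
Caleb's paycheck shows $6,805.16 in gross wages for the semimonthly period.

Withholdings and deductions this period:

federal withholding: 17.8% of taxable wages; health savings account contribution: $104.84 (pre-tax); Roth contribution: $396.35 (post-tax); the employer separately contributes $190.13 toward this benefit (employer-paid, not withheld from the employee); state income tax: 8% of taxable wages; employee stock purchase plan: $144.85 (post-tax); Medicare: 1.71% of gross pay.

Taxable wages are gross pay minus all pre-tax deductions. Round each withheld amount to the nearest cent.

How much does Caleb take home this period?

$4,314.06

Health savings account contribution: $104.84
Taxable wages = $6,805.16 − $104.84 = $6,700.32
State income tax: $6,700.32 × 0.08 = $536.03
Federal withholding: $6,700.32 × 0.178 = $1,192.66
Medicare: $6,805.16 × 0.0171 = $116.37
Roth contribution: $396.35
Employee stock purchase plan: $144.85
(Employer's $190.13 toward Roth contribution is not withheld from the employee.)
Total deductions = $104.84 + $536.03 + $1,192.66 + $116.37 + $396.35 + $144.85 = $2,491.10
Net pay = $6,805.16 − $2,491.10 = $4,314.06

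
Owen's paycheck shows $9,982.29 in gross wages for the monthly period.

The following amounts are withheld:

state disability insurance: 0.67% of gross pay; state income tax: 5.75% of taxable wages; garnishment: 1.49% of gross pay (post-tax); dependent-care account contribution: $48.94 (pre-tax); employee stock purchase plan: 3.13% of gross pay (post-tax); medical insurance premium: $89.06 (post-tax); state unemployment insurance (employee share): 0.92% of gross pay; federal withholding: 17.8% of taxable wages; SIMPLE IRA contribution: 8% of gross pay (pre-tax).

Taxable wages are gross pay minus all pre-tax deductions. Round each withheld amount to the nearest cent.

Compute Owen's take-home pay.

SIMPLE IRA contribution: $9,982.29 × 0.08 = $798.58
Dependent-care account contribution: $48.94
Pre-tax total = $798.58 + $48.94 = $847.52
Taxable wages = $9,982.29 − $847.52 = $9,134.77
Federal withholding: $9,134.77 × 0.178 = $1,625.99
State income tax: $9,134.77 × 0.0575 = $525.25
State disability insurance: $9,982.29 × 0.0067 = $66.88
State unemployment insurance (employee share): $9,982.29 × 0.0092 = $91.84
Medical insurance premium: $89.06
Employee stock purchase plan: $9,982.29 × 0.0313 = $312.45
Garnishment: $9,982.29 × 0.0149 = $148.74
Total deductions = $798.58 + $48.94 + $1,625.99 + $525.25 + $66.88 + $91.84 + $89.06 + $312.45 + $148.74 = $3,707.73
Net pay = $9,982.29 − $3,707.73 = $6,274.56

$6,274.56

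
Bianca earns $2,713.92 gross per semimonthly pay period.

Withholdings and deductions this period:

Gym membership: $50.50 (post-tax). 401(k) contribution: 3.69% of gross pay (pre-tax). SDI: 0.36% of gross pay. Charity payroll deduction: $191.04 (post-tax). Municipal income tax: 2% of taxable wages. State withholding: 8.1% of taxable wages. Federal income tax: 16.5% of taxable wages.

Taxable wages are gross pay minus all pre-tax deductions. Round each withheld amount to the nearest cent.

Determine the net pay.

$1,667.20

401(k) contribution: $2,713.92 × 0.0369 = $100.14
Taxable wages = $2,713.92 − $100.14 = $2,613.78
State withholding: $2,613.78 × 0.081 = $211.72
Federal income tax: $2,613.78 × 0.165 = $431.27
Municipal income tax: $2,613.78 × 0.02 = $52.28
SDI: $2,713.92 × 0.0036 = $9.77
Charity payroll deduction: $191.04
Gym membership: $50.50
Total deductions = $100.14 + $211.72 + $431.27 + $52.28 + $9.77 + $191.04 + $50.50 = $1,046.72
Net pay = $2,713.92 − $1,046.72 = $1,667.20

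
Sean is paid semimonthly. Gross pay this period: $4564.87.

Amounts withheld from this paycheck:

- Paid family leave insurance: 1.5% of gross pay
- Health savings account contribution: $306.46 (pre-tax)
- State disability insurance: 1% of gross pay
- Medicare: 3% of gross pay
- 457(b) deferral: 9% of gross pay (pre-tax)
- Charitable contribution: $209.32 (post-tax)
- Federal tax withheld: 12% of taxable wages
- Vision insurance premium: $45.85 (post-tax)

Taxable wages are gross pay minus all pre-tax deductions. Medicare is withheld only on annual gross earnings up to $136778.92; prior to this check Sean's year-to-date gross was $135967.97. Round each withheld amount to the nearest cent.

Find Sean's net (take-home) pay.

$2992.24

Health savings account contribution: $306.46
457(b) deferral: $4564.87 × 0.09 = $410.84
Pre-tax total = $306.46 + $410.84 = $717.30
Taxable wages = $4564.87 − $717.30 = $3847.57
Federal tax withheld: $3847.57 × 0.12 = $461.71
State disability insurance: $4564.87 × 0.01 = $45.65
Paid family leave insurance: $4564.87 × 0.015 = $68.47
Medicare: only $136778.92 − $135967.97 = $810.95 of this check is subject → $810.95 × 0.03 = $24.33
Vision insurance premium: $45.85
Charitable contribution: $209.32
Total deductions = $306.46 + $410.84 + $461.71 + $45.65 + $68.47 + $24.33 + $45.85 + $209.32 = $1572.63
Net pay = $4564.87 − $1572.63 = $2992.24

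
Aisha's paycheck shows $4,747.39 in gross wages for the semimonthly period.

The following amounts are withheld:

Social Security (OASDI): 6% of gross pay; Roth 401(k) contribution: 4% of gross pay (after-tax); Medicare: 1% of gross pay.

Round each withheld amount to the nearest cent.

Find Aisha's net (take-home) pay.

Medicare: $4,747.39 × 0.01 = $47.47
Social Security (OASDI): $4,747.39 × 0.06 = $284.84
Roth 401(k) contribution: $4,747.39 × 0.04 = $189.90
Total deductions = $47.47 + $284.84 + $189.90 = $522.21
Net pay = $4,747.39 − $522.21 = $4,225.18

$4,225.18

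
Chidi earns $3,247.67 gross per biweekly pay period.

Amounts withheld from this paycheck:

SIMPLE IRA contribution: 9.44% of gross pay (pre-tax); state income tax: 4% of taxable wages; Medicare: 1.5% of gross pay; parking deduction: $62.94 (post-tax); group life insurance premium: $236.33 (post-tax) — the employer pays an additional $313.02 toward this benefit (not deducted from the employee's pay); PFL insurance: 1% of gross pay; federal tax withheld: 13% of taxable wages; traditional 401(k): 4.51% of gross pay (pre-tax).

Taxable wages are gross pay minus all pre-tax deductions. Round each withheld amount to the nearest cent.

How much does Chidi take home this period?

$1,939.07

Traditional 401(k): $3,247.67 × 0.0451 = $146.47
SIMPLE IRA contribution: $3,247.67 × 0.0944 = $306.58
Pre-tax total = $146.47 + $306.58 = $453.05
Taxable wages = $3,247.67 − $453.05 = $2,794.62
State income tax: $2,794.62 × 0.04 = $111.78
Federal tax withheld: $2,794.62 × 0.13 = $363.30
Medicare: $3,247.67 × 0.015 = $48.72
PFL insurance: $3,247.67 × 0.01 = $32.48
Group life insurance premium: $236.33
Parking deduction: $62.94
(Employer's $313.02 toward group life insurance premium is not withheld from the employee.)
Total deductions = $146.47 + $306.58 + $111.78 + $363.30 + $48.72 + $32.48 + $236.33 + $62.94 = $1,308.60
Net pay = $3,247.67 − $1,308.60 = $1,939.07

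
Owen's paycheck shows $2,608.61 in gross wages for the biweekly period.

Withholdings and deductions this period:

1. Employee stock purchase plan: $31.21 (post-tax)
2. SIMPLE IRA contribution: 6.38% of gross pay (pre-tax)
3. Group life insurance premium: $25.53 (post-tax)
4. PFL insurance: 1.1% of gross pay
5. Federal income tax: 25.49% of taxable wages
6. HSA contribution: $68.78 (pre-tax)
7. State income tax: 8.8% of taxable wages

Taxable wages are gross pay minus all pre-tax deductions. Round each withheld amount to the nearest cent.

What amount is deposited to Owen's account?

HSA contribution: $68.78
SIMPLE IRA contribution: $2,608.61 × 0.0638 = $166.43
Pre-tax total = $68.78 + $166.43 = $235.21
Taxable wages = $2,608.61 − $235.21 = $2,373.40
State income tax: $2,373.40 × 0.088 = $208.86
Federal income tax: $2,373.40 × 0.2549 = $604.98
PFL insurance: $2,608.61 × 0.011 = $28.69
Group life insurance premium: $25.53
Employee stock purchase plan: $31.21
Total deductions = $68.78 + $166.43 + $208.86 + $604.98 + $28.69 + $25.53 + $31.21 = $1,134.48
Net pay = $2,608.61 − $1,134.48 = $1,474.13

$1,474.13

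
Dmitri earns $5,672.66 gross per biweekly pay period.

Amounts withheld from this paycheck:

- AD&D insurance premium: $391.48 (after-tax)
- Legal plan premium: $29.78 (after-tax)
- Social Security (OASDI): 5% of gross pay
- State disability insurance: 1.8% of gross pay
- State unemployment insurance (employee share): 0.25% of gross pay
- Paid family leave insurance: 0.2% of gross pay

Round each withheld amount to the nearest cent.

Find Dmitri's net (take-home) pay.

$4,840.13

State unemployment insurance (employee share): $5,672.66 × 0.0025 = $14.18
Social Security (OASDI): $5,672.66 × 0.05 = $283.63
Paid family leave insurance: $5,672.66 × 0.002 = $11.35
State disability insurance: $5,672.66 × 0.018 = $102.11
Legal plan premium: $29.78
AD&D insurance premium: $391.48
Total deductions = $14.18 + $283.63 + $11.35 + $102.11 + $29.78 + $391.48 = $832.53
Net pay = $5,672.66 − $832.53 = $4,840.13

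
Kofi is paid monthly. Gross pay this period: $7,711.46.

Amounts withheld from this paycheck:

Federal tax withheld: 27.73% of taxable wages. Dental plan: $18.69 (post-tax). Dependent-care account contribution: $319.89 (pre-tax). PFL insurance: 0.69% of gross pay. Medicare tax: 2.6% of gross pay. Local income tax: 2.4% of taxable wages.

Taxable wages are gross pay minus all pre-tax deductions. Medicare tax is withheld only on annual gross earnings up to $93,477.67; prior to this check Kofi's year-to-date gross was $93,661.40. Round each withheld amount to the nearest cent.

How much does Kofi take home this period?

$5,092.59

Dependent-care account contribution: $319.89
Taxable wages = $7,711.46 − $319.89 = $7,391.57
Federal tax withheld: $7,391.57 × 0.2773 = $2,049.68
Local income tax: $7,391.57 × 0.024 = $177.40
PFL insurance: $7,711.46 × 0.0069 = $53.21
Medicare tax: annual cap $93,477.67 already reached (YTD $93,661.40), so $0.00
Dental plan: $18.69
Total deductions = $319.89 + $2,049.68 + $177.40 + $53.21 + $0.00 + $18.69 = $2,618.87
Net pay = $7,711.46 − $2,618.87 = $5,092.59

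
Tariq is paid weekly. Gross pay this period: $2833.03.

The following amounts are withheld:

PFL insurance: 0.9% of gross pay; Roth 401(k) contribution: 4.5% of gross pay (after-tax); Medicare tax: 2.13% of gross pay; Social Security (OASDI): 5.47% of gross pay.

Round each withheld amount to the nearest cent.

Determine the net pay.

Social Security (OASDI): $2833.03 × 0.0547 = $154.97
PFL insurance: $2833.03 × 0.009 = $25.50
Medicare tax: $2833.03 × 0.0213 = $60.34
Roth 401(k) contribution: $2833.03 × 0.045 = $127.49
Total deductions = $154.97 + $25.50 + $60.34 + $127.49 = $368.30
Net pay = $2833.03 − $368.30 = $2464.73

$2464.73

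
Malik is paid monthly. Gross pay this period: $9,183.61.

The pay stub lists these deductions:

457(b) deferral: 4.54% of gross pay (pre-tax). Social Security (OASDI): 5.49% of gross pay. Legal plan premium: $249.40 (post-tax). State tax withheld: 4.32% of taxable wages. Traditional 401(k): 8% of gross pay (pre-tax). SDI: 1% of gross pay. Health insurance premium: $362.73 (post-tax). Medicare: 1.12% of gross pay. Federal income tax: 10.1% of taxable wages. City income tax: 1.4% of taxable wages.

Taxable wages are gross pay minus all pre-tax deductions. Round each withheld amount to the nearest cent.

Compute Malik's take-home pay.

$5,450.31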